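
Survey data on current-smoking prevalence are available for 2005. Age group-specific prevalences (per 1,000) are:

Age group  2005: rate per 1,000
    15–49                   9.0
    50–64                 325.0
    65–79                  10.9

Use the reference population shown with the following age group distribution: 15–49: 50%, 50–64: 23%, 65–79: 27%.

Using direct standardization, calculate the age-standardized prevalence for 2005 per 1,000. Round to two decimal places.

Standard weights: 0.50, 0.23, 0.27.
Standardized rate: 0.5000×9.0 + 0.2300×325.0 + 0.2700×10.9 = 82.1930 per 1,000.

82.19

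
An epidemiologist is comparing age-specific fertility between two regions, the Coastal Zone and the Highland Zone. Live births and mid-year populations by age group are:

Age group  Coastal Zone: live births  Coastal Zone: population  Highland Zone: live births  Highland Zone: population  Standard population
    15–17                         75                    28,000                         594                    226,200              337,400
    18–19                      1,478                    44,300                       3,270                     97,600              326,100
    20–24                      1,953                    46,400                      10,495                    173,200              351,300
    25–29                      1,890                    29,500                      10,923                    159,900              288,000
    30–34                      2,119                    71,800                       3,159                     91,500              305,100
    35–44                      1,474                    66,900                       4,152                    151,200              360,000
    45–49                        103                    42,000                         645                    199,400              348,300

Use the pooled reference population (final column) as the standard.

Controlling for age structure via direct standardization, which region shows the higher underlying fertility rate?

Age-specific rates per 1,000 for the Coastal Zone: 2.679, 33.363, 42.091, 64.068, 29.513, 22.033, 2.452.
For the Highland Zone: 2.626, 33.504, 60.595, 68.311, 34.525, 27.460, 3.235.
Standard total = 2,316,200; weights = 0.1457, 0.1408, 0.1517, 0.1243, 0.1317, 0.1554, 0.1504.
The Coastal Zone: 0.1457×2.679 + 0.1408×33.363 + 0.1517×42.091 + 0.1243×64.068 + 0.1317×29.513 + 0.1554×22.033 + 0.1504×2.452 = 27.1185 per 1,000.
The Highland Zone: 0.1457×2.626 + 0.1408×33.504 + 0.1517×60.595 + 0.1243×68.311 + 0.1317×34.525 + 0.1554×27.460 + 0.1504×3.235 = 32.0862 per 1,000.

Highland Zone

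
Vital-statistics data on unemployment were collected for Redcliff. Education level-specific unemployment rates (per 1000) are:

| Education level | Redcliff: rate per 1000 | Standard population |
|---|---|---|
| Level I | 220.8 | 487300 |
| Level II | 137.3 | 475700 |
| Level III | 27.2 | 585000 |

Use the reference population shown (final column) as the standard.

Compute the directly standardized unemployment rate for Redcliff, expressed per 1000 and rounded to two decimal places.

121.98

Standard total = 1548000; weights = 0.3148, 0.3073, 0.3779.
Standardized rate: 0.3148×220.8 + 0.3073×137.3 + 0.3779×27.2 = 121.9777 per 1000.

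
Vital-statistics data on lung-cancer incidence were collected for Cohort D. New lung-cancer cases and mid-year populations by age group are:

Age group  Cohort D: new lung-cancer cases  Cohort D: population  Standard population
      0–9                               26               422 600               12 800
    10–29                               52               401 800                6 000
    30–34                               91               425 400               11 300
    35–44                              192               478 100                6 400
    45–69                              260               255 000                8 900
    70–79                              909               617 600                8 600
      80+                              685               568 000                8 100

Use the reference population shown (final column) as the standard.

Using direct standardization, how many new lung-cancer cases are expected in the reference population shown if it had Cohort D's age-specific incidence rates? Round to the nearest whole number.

38

Age-specific rates per 100 000 for Cohort D: 6.15, 12.94, 21.39, 40.16, 101.96, 147.18, 120.60.
Expected new lung-cancer cases = Σ (standard pop × age-specific rate ÷ 100 000)
= 12 800×6.15/100 000 + 6 000×12.94/100 000 + 11 300×21.39/100 000 + 6 400×40.16/100 000 + 8 900×101.96/100 000 + 8 600×147.18/100 000 + 8 100×120.60/100 000
= 0.79 + 0.78 + 2.42 + 2.57 + 9.07 + 12.66 + 9.77 = 38.05.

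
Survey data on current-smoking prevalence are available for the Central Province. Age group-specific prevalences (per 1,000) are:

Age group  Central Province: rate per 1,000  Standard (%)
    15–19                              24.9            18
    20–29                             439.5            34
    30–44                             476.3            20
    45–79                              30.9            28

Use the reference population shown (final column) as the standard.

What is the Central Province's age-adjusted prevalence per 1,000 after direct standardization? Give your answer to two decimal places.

257.82

Standard weights: 0.18, 0.34, 0.20, 0.28.
Standardized rate: 0.1800×24.9 + 0.3400×439.5 + 0.2000×476.3 + 0.2800×30.9 = 257.8240 per 1,000.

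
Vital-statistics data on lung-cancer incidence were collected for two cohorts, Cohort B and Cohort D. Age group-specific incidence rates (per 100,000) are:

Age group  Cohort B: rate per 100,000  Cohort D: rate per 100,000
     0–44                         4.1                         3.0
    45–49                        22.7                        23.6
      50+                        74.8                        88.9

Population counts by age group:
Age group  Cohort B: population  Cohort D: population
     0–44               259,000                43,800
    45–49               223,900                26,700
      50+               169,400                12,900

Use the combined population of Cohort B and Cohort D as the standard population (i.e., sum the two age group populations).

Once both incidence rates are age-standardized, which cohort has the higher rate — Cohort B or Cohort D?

Combined standard total = 735,700; weights = 0.4116, 0.3406, 0.2478.
Cohort B: 0.4116×4.1 + 0.3406×22.7 + 0.2478×74.8 = 27.9545 per 100,000.
Cohort D: 0.4116×3.0 + 0.3406×23.6 + 0.2478×88.9 = 31.3022 per 100,000.
The crude rates (28.84 vs 22.88) would put Cohort B higher, but that reflects its age composition; once standardized to a common age structure, Cohort D has the higher underlying rate.

Cohort D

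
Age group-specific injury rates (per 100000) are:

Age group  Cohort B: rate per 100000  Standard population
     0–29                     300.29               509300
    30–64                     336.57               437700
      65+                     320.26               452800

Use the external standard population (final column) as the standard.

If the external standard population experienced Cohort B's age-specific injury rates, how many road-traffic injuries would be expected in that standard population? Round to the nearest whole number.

4453

Expected road-traffic injuries = Σ (standard pop × age-specific rate ÷ 100000)
= 509300×300.29/100000 + 437700×336.57/100000 + 452800×320.26/100000
= 1529.38 + 1473.17 + 1450.14 = 4452.68.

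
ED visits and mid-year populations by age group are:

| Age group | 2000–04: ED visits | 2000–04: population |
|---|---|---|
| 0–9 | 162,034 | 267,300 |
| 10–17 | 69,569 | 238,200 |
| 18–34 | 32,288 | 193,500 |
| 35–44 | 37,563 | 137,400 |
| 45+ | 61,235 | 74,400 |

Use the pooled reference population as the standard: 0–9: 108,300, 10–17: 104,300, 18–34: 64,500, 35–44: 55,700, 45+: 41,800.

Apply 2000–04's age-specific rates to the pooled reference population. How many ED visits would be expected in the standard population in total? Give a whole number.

156506

Age-specific rates per 1,000 for 2000–04: 606.188, 292.061, 166.863, 273.384, 823.051.
Expected ED visits = Σ (standard pop × age-specific rate ÷ 1,000)
= 108,300×606.188/1,000 + 104,300×292.061/1,000 + 64,500×166.863/1,000 + 55,700×273.384/1,000 + 41,800×823.051/1,000
= 65650.14 + 30461.99 + 10762.67 + 15227.50 + 34403.53 = 156505.84.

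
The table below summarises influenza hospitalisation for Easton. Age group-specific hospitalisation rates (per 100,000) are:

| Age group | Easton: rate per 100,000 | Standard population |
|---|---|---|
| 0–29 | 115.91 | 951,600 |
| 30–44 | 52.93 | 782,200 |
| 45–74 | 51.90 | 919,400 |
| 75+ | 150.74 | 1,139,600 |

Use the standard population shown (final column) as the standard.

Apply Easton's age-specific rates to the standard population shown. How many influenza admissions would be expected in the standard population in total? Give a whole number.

Expected influenza admissions = Σ (standard pop × age-specific rate ÷ 100,000)
= 951,600×115.91/100,000 + 782,200×52.93/100,000 + 919,400×51.90/100,000 + 1,139,600×150.74/100,000
= 1103.00 + 414.02 + 477.17 + 1717.83 = 3712.02.

3712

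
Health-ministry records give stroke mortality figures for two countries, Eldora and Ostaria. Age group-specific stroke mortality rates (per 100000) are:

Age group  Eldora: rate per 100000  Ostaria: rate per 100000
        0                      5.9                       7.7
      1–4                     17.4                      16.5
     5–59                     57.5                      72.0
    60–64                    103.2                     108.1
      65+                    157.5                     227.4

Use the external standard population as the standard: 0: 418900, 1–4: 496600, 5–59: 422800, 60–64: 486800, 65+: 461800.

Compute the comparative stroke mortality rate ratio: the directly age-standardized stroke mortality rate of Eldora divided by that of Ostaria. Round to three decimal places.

Standard total = 2286900; weights = 0.1832, 0.2171, 0.1849, 0.2129, 0.2019.
Eldora: 0.1832×5.9 + 0.2171×17.4 + 0.1849×57.5 + 0.2129×103.2 + 0.2019×157.5 = 69.2617 per 100000.
Ostaria: 0.1832×7.7 + 0.2171×16.5 + 0.1849×72.0 + 0.2129×108.1 + 0.2019×227.4 = 87.2349 per 100000.
Ratio = 69.2617 ÷ 87.2349 = 0.79397.

0.794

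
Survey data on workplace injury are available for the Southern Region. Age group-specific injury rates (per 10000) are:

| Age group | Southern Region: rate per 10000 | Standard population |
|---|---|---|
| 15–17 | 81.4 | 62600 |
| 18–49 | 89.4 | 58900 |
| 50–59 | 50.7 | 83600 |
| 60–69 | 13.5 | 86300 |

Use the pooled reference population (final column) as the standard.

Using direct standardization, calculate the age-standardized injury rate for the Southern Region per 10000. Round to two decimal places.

Standard total = 291400; weights = 0.2148, 0.2021, 0.2869, 0.2962.
Standardized rate: 0.2148×81.4 + 0.2021×89.4 + 0.2869×50.7 + 0.2962×13.5 = 54.1004 per 10000.

54.10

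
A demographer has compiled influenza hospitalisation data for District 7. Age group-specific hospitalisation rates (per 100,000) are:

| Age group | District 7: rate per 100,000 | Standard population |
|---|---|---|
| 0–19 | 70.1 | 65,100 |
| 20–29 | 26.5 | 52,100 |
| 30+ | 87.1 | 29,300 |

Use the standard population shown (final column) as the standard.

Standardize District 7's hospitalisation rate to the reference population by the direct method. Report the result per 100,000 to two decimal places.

57.99

Standard total = 146,500; weights = 0.4444, 0.3556, 0.2000.
Standardized rate: 0.4444×70.1 + 0.3556×26.5 + 0.2000×87.1 = 57.9945 per 100,000.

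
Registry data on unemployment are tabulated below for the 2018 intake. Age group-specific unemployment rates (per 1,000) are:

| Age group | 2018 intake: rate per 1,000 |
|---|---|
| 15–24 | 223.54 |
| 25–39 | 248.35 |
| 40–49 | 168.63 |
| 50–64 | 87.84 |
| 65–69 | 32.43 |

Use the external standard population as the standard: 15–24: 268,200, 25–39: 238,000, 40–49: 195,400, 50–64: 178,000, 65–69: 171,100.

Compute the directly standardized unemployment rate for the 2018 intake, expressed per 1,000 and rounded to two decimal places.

164.84

Standard total = 1,050,700; weights = 0.2553, 0.2265, 0.1860, 0.1694, 0.1628.
Standardized rate: 0.2553×223.54 + 0.2265×248.35 + 0.1860×168.63 + 0.1694×87.84 + 0.1628×32.43 = 164.8380 per 1,000.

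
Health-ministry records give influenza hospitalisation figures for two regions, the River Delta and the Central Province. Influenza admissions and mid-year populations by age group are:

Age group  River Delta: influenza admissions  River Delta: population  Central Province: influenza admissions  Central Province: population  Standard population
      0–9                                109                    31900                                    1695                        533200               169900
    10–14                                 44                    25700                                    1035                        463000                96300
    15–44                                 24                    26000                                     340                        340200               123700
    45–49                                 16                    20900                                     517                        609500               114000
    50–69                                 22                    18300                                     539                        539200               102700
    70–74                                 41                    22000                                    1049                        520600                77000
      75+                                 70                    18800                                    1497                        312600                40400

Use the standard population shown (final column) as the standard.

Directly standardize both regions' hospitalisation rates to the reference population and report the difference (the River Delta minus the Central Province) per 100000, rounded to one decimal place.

Age-specific rates per 100000 for the River Delta: 341.69, 171.21, 92.31, 76.56, 120.22, 186.36, 372.34.
For the Central Province: 317.89, 223.54, 99.94, 84.82, 99.96, 201.50, 478.89.
Standard total = 724000; weights = 0.2347, 0.1330, 0.1709, 0.1575, 0.1419, 0.1064, 0.0558.
The River Delta: 0.2347×341.69 + 0.1330×171.21 + 0.1709×92.31 + 0.1575×76.56 + 0.1419×120.22 + 0.1064×186.36 + 0.0558×372.34 = 188.4330 per 100000.
The Central Province: 0.2347×317.89 + 0.1330×223.54 + 0.1709×99.94 + 0.1575×84.82 + 0.1419×99.96 + 0.1064×201.50 + 0.0558×478.89 = 197.0969 per 100000.
Difference = 188.4330 − 197.0969 = -8.6639.

-8.7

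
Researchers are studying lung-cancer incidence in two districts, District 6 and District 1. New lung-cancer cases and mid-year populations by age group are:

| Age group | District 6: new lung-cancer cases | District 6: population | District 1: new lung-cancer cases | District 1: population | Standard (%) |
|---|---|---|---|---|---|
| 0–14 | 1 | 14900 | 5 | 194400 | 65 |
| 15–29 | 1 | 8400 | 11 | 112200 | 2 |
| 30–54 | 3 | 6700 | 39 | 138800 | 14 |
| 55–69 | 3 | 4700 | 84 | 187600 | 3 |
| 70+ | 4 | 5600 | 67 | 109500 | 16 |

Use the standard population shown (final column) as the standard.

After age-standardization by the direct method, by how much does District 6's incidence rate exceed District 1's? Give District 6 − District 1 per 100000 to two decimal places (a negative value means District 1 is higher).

Age-specific rates per 100000 for District 6: 6.71, 11.90, 44.78, 63.83, 71.43.
For District 1: 2.57, 9.80, 28.10, 44.78, 61.19.
Standard weights: 0.65, 0.02, 0.14, 0.03, 0.16.
District 6: 0.6500×6.71 + 0.0200×11.90 + 0.1400×44.78 + 0.0300×63.83 + 0.1600×71.43 = 24.2126 per 100000.
District 1: 0.6500×2.57 + 0.0200×9.80 + 0.1400×28.10 + 0.0300×44.78 + 0.1600×61.19 = 16.9348 per 100000.
Difference = 24.2126 − 16.9348 = 7.2778.

7.28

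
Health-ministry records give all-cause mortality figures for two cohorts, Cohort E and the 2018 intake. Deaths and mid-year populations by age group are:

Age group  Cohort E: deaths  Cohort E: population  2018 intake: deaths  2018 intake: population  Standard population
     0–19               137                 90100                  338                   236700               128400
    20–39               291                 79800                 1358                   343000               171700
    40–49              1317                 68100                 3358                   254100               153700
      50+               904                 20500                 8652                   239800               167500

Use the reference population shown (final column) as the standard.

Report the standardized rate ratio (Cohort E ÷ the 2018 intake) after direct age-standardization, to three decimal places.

Age-specific rates per 1000 for Cohort E: 1.521, 3.647, 19.339, 44.098.
For the 2018 intake: 1.428, 3.959, 13.215, 36.080.
Standard total = 621300; weights = 0.2067, 0.2764, 0.2474, 0.2696.
Cohort E: 0.2067×1.521 + 0.2764×3.647 + 0.2474×19.339 + 0.2696×44.098 = 17.9947 per 1000.
The 2018 intake: 0.2067×1.428 + 0.2764×3.959 + 0.2474×13.215 + 0.2696×36.080 = 14.3855 per 1000.
Ratio = 17.9947 ÷ 14.3855 = 1.25089.

1.251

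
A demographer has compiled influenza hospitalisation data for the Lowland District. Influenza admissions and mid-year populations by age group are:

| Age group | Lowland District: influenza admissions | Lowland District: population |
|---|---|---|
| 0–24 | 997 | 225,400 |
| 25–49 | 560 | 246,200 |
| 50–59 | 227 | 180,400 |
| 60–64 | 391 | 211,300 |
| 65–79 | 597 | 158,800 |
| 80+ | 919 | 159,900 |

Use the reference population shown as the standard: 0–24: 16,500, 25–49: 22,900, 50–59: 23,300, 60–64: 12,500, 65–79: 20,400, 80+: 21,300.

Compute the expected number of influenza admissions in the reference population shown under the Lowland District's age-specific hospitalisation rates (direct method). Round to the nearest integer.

377

Age-specific rates per 100,000 for the Lowland District: 442.32, 227.46, 125.83, 185.04, 375.94, 574.73.
Expected influenza admissions = Σ (standard pop × age-specific rate ÷ 100,000)
= 16,500×442.32/100,000 + 22,900×227.46/100,000 + 23,300×125.83/100,000 + 12,500×185.04/100,000 + 20,400×375.94/100,000 + 21,300×574.73/100,000
= 72.98 + 52.09 + 29.32 + 23.13 + 76.69 + 122.42 = 376.63.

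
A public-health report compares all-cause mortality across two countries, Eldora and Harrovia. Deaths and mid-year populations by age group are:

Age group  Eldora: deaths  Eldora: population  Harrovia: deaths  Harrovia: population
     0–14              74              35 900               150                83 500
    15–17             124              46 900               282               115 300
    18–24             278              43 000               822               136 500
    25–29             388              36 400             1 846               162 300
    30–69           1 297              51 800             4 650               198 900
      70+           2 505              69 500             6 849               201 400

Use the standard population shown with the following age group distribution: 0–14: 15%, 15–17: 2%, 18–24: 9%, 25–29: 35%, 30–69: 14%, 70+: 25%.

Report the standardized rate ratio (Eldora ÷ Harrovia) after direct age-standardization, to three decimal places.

Age-specific rates per 1 000 for Eldora: 2.061, 2.644, 6.465, 10.659, 25.039, 36.043.
For Harrovia: 1.796, 2.446, 6.022, 11.374, 23.379, 34.007.
Standard weights: 0.15, 0.02, 0.09, 0.35, 0.14, 0.25.
Eldora: 0.1500×2.061 + 0.0200×2.644 + 0.0900×6.465 + 0.3500×10.659 + 0.1400×25.039 + 0.2500×36.043 = 17.1909 per 1 000.
Harrovia: 0.1500×1.796 + 0.0200×2.446 + 0.0900×6.022 + 0.3500×11.374 + 0.1400×23.379 + 0.2500×34.007 = 16.6160 per 1 000.
Ratio = 17.1909 ÷ 16.6160 = 1.03460.

1.035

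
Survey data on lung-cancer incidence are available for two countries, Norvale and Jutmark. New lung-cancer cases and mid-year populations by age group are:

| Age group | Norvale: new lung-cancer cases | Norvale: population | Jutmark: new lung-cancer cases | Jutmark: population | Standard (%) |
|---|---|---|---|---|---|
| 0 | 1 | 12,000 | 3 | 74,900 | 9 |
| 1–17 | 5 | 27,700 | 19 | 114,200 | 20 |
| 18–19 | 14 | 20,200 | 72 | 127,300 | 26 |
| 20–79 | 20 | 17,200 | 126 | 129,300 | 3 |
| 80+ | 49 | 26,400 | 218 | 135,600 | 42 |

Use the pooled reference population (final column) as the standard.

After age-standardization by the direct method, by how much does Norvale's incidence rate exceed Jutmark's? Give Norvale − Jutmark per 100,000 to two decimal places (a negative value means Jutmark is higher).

Age-specific rates per 100,000 for Norvale: 8.33, 18.05, 69.31, 116.28, 185.61.
For Jutmark: 4.01, 16.64, 56.56, 97.45, 160.77.
Standard weights: 0.09, 0.20, 0.26, 0.03, 0.42.
Norvale: 0.0900×8.33 + 0.2000×18.05 + 0.2600×69.31 + 0.0300×116.28 + 0.4200×185.61 = 103.8228 per 100,000.
Jutmark: 0.0900×4.01 + 0.2000×16.64 + 0.2600×56.56 + 0.0300×97.45 + 0.4200×160.77 = 88.8390 per 100,000.
Difference = 103.8228 − 88.8390 = 14.9839.

14.98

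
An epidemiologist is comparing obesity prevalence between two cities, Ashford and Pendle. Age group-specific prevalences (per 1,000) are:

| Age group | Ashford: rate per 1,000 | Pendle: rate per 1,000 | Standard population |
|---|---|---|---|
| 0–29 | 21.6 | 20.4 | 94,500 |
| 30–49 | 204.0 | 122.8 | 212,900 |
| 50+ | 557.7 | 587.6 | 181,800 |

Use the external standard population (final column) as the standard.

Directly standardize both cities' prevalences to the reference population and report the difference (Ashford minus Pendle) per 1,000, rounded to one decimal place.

24.5

Standard total = 489,200; weights = 0.1932, 0.4352, 0.3716.
Ashford: 0.1932×21.6 + 0.4352×204.0 + 0.3716×557.7 = 300.2099 per 1,000.
Pendle: 0.1932×20.4 + 0.4352×122.8 + 0.3716×587.6 = 275.7514 per 1,000.
Difference = 300.2099 − 275.7514 = 24.4584.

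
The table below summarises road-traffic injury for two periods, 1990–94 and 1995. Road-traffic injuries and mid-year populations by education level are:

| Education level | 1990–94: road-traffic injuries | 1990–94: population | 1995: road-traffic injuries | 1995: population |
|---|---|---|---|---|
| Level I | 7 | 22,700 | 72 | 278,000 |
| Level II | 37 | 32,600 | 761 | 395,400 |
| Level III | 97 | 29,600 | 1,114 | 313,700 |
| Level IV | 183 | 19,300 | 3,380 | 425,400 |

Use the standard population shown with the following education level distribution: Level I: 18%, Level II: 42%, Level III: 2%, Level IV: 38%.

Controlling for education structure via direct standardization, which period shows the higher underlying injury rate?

1990–94

Education-specific rates per 100,000 for 1990–94: 30.84, 113.50, 327.70, 948.19.
For 1995: 25.90, 192.46, 355.12, 794.55.
Standard weights: 0.18, 0.42, 0.02, 0.38.
1990–94: 0.1800×30.84 + 0.4200×113.50 + 0.0200×327.70 + 0.3800×948.19 = 420.0843 per 100,000.
1995: 0.1800×25.90 + 0.4200×192.46 + 0.0200×355.12 + 0.3800×794.55 = 394.5264 per 100,000.
The crude rates (310.94 vs 377.13) would put 1995 higher, but that reflects its education composition; once standardized to a common education structure, 1990–94 has the higher underlying rate.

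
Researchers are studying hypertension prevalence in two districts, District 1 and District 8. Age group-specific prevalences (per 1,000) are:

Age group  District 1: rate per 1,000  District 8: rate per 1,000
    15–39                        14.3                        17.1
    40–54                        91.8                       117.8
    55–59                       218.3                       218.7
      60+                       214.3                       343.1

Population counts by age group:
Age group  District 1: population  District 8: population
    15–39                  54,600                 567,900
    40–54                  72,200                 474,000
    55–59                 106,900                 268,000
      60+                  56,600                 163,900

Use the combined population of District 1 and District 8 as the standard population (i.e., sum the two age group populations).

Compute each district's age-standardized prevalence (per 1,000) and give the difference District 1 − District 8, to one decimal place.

-25.2

Combined standard total = 1,764,100; weights = 0.3529, 0.3096, 0.2125, 0.1250.
District 1: 0.3529×14.3 + 0.3096×91.8 + 0.2125×218.3 + 0.1250×214.3 = 106.6474 per 1,000.
District 8: 0.3529×17.1 + 0.3096×117.8 + 0.2125×218.7 + 0.1250×343.1 = 131.8697 per 1,000.
Difference = 106.6474 − 131.8697 = -25.2222.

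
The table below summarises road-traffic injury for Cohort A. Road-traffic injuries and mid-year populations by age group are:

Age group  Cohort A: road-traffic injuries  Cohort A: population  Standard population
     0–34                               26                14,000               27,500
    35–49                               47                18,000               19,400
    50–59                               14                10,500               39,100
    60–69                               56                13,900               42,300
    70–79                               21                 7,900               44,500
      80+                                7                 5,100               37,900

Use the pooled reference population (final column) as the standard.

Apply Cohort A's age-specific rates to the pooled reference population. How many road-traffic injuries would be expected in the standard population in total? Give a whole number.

Age-specific rates per 100,000 for Cohort A: 185.71, 261.11, 133.33, 402.88, 265.82, 137.25.
Expected road-traffic injuries = Σ (standard pop × age-specific rate ÷ 100,000)
= 27,500×185.71/100,000 + 19,400×261.11/100,000 + 39,100×133.33/100,000 + 42,300×402.88/100,000 + 44,500×265.82/100,000 + 37,900×137.25/100,000
= 51.07 + 50.66 + 52.13 + 170.42 + 118.29 + 52.02 = 494.59.

495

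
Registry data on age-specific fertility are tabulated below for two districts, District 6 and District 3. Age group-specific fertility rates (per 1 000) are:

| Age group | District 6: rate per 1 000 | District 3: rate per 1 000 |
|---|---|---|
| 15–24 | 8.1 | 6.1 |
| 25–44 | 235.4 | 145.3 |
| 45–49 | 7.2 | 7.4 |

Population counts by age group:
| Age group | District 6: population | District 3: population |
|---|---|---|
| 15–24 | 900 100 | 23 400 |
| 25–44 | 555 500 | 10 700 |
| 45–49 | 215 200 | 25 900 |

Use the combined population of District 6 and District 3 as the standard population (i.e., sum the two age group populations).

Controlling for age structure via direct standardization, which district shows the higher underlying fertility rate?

Combined standard total = 1 730 800; weights = 0.5336, 0.3271, 0.1393.
District 6: 0.5336×8.1 + 0.3271×235.4 + 0.1393×7.2 = 82.3317 per 1 000.
District 3: 0.5336×6.1 + 0.3271×145.3 + 0.1393×7.4 = 51.8179 per 1 000.

District 6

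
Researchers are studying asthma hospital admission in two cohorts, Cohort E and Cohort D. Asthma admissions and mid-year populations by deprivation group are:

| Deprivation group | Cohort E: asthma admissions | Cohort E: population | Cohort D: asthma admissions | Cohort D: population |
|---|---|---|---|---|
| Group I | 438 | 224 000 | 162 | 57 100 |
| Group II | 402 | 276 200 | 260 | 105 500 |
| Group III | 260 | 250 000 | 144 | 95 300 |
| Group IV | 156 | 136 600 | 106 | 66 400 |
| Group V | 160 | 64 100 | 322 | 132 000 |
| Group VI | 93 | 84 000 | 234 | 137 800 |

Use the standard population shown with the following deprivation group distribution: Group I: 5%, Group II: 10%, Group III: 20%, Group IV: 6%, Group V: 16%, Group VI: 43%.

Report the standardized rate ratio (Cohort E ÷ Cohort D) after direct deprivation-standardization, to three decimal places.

0.732

Deprivation-specific rates per 10 000 for Cohort E: 19.55, 14.55, 10.40, 11.42, 24.96, 11.07.
For Cohort D: 28.37, 24.64, 15.11, 15.96, 24.39, 16.98.
Standard weights: 0.05, 0.10, 0.20, 0.06, 0.16, 0.43.
Cohort E: 0.0500×19.55 + 0.1000×14.55 + 0.2000×10.40 + 0.0600×11.42 + 0.1600×24.96 + 0.4300×11.07 = 13.9528 per 10 000.
Cohort D: 0.0500×28.37 + 0.1000×24.64 + 0.2000×15.11 + 0.0600×15.96 + 0.1600×24.39 + 0.4300×16.98 = 19.0678 per 10 000.
Ratio = 13.9528 ÷ 19.0678 = 0.73175.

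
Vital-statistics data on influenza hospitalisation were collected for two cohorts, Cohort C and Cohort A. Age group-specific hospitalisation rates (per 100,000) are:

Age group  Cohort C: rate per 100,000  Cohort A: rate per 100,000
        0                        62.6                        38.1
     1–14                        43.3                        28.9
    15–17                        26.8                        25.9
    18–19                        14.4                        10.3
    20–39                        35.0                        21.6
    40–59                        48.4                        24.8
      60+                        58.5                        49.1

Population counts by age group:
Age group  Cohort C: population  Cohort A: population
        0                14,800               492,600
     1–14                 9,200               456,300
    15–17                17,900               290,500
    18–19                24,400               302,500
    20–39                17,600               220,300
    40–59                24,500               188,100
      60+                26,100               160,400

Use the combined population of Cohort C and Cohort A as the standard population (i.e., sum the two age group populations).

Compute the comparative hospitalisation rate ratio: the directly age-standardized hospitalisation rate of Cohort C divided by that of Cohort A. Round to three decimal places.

1.482

Combined standard total = 2,245,200; weights = 0.2260, 0.2073, 0.1374, 0.1456, 0.1060, 0.0947, 0.0831.
Cohort C: 0.2260×62.6 + 0.2073×43.3 + 0.1374×26.8 + 0.1456×14.4 + 0.1060×35.0 + 0.0947×48.4 + 0.0831×58.5 = 42.0535 per 100,000.
Cohort A: 0.2260×38.1 + 0.2073×28.9 + 0.1374×25.9 + 0.1456×10.3 + 0.1060×21.6 + 0.0947×24.8 + 0.0831×49.1 = 28.3751 per 100,000.
Ratio = 42.0535 ÷ 28.3751 = 1.48206.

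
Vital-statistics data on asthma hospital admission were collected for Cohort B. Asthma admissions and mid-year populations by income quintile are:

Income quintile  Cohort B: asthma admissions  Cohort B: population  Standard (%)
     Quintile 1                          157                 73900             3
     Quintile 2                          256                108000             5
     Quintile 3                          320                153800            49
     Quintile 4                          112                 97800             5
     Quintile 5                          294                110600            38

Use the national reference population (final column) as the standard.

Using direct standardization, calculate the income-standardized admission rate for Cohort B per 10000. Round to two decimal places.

22.69

Income-specific rates per 10000 for Cohort B: 21.24, 23.70, 20.81, 11.45, 26.58.
Standard weights: 0.03, 0.05, 0.49, 0.05, 0.38.
Standardized rate: 0.0300×21.24 + 0.0500×23.70 + 0.4900×20.81 + 0.0500×11.45 + 0.3800×26.58 = 22.6915 per 10000.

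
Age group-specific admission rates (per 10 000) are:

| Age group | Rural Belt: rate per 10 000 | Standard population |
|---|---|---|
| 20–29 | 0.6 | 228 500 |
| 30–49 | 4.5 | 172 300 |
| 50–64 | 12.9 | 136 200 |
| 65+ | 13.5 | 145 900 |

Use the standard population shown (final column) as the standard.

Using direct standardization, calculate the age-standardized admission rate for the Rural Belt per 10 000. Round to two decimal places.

6.79

Standard total = 682 900; weights = 0.3346, 0.2523, 0.1994, 0.2136.
Standardized rate: 0.3346×0.6 + 0.2523×4.5 + 0.1994×12.9 + 0.2136×13.5 = 6.7932 per 10 000.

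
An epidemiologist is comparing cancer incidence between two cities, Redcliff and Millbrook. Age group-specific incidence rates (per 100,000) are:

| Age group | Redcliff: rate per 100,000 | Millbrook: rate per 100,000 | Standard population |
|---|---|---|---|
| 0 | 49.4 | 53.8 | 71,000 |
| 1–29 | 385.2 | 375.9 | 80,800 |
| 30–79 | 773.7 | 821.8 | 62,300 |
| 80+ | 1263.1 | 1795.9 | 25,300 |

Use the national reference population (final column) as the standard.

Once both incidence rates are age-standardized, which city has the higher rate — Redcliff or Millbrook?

Standard total = 239,400; weights = 0.2966, 0.3375, 0.2602, 0.1057.
Redcliff: 0.2966×49.4 + 0.3375×385.2 + 0.2602×773.7 + 0.1057×1263.1 = 479.4883 per 100,000.
Millbrook: 0.2966×53.8 + 0.3375×375.9 + 0.2602×821.8 + 0.1057×1795.9 = 546.4784 per 100,000.

Millbrook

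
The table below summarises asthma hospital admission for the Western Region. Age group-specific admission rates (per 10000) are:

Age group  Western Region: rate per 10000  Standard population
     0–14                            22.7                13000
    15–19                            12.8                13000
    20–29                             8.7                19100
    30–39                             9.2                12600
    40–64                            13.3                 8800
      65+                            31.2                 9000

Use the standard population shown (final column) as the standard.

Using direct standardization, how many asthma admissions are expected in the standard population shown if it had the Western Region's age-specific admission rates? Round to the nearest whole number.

114

Expected asthma admissions = Σ (standard pop × age-specific rate ÷ 10000)
= 13000×22.7/10000 + 13000×12.8/10000 + 19100×8.7/10000 + 12600×9.2/10000 + 8800×13.3/10000 + 9000×31.2/10000
= 29.51 + 16.64 + 16.62 + 11.59 + 11.70 + 28.08 = 114.14.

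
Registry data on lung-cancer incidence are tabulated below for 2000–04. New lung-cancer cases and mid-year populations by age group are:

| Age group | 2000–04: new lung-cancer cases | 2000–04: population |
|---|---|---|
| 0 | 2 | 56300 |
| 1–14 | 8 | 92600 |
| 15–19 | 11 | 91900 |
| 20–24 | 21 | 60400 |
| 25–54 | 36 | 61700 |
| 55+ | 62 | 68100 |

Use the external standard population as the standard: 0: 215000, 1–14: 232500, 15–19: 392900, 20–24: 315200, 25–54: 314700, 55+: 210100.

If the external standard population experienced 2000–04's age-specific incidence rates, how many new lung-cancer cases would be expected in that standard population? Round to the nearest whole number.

559

Age-specific rates per 100000 for 2000–04: 3.55, 8.64, 11.97, 34.77, 58.35, 91.04.
Expected new lung-cancer cases = Σ (standard pop × age-specific rate ÷ 100000)
= 215000×3.55/100000 + 232500×8.64/100000 + 392900×11.97/100000 + 315200×34.77/100000 + 314700×58.35/100000 + 210100×91.04/100000
= 7.64 + 20.09 + 47.03 + 109.59 + 183.62 + 191.28 = 559.24.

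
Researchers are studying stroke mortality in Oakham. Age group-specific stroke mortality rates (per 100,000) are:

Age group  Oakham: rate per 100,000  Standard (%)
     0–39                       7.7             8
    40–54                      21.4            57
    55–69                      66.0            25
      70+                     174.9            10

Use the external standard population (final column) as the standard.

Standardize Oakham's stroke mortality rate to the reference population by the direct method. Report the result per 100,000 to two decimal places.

46.80

Standard weights: 0.08, 0.57, 0.25, 0.10.
Standardized rate: 0.0800×7.7 + 0.5700×21.4 + 0.2500×66.0 + 0.1000×174.9 = 46.8040 per 100,000.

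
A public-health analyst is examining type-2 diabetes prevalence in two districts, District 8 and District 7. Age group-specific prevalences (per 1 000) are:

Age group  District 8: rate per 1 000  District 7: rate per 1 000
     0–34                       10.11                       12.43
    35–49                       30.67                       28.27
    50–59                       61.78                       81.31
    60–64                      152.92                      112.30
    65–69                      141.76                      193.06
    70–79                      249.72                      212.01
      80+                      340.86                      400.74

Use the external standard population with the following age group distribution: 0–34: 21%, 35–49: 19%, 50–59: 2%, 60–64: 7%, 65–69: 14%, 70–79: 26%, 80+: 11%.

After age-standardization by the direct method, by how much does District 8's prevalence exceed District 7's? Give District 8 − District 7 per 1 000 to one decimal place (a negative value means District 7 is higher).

-1.5

Standard weights: 0.21, 0.19, 0.02, 0.07, 0.14, 0.26, 0.11.
District 8: 0.2100×10.11 + 0.1900×30.67 + 0.0200×61.78 + 0.0700×152.92 + 0.1400×141.76 + 0.2600×249.72 + 0.1100×340.86 = 142.1586 per 1 000.
District 7: 0.2100×12.43 + 0.1900×28.27 + 0.0200×81.31 + 0.0700×112.30 + 0.1400×193.06 + 0.2600×212.01 + 0.1100×400.74 = 143.7012 per 1 000.
Difference = 142.1586 − 143.7012 = -1.5426.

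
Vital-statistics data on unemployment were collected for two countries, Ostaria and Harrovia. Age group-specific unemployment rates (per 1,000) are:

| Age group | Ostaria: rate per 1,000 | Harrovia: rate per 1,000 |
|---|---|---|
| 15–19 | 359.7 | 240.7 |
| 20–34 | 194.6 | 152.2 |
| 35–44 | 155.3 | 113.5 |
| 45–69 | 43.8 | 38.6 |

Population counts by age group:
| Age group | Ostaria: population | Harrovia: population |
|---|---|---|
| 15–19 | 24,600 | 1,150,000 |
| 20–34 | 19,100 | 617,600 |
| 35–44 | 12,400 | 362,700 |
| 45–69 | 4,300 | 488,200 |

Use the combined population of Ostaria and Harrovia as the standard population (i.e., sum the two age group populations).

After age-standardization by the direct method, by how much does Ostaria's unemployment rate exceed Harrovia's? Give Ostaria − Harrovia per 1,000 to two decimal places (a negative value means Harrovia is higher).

Combined standard total = 2,678,900; weights = 0.4385, 0.2377, 0.1400, 0.1838.
Ostaria: 0.4385×359.7 + 0.2377×194.6 + 0.1400×155.3 + 0.1838×43.8 = 233.7638 per 1,000.
Harrovia: 0.4385×240.7 + 0.2377×152.2 + 0.1400×113.5 + 0.1838×38.6 = 164.7006 per 1,000.
Difference = 233.7638 − 164.7006 = 69.0633.

69.06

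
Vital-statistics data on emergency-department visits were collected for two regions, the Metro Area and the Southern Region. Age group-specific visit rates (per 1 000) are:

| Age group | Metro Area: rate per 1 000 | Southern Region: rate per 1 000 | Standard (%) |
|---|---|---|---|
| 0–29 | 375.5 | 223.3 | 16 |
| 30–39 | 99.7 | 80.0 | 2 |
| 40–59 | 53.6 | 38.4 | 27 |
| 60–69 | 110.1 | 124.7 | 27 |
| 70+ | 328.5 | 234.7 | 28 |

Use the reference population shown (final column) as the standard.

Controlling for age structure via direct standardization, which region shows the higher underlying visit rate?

Metro Area

Standard weights: 0.16, 0.02, 0.27, 0.27, 0.28.
The Metro Area: 0.1600×375.5 + 0.0200×99.7 + 0.2700×53.6 + 0.2700×110.1 + 0.2800×328.5 = 198.2530 per 1 000.
The Southern Region: 0.1600×223.3 + 0.0200×80.0 + 0.2700×38.4 + 0.2700×124.7 + 0.2800×234.7 = 147.0810 per 1 000.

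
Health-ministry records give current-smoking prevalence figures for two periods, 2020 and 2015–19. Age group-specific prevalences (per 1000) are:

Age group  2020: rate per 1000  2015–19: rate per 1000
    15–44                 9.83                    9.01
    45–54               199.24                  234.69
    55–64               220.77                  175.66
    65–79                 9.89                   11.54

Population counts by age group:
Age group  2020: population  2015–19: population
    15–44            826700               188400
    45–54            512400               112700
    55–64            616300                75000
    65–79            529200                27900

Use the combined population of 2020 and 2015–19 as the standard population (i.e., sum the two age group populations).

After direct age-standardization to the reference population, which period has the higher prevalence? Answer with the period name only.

Combined standard total = 2888600; weights = 0.3514, 0.2164, 0.2393, 0.1929.
2020: 0.3514×9.83 + 0.2164×199.24 + 0.2393×220.77 + 0.1929×9.89 = 101.3125 per 1000.
2015–19: 0.3514×9.01 + 0.2164×234.69 + 0.2393×175.66 + 0.1929×11.54 = 98.2183 per 1000.
The crude rates (101.23 vs 103.08) would put 2015–19 higher, but that reflects its age composition; once standardized to a common age structure, 2020 has the higher underlying rate.

2020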